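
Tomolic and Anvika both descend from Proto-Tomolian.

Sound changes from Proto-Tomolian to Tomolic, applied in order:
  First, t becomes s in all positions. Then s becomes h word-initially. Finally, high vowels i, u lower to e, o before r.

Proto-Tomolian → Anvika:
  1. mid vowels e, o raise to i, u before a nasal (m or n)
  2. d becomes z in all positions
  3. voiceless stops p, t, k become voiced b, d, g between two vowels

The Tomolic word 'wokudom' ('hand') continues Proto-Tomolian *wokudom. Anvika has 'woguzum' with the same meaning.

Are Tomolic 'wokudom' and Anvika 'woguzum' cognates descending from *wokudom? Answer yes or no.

Derive the expected Anvika reflex of *wokudom:
Anvika: start from *wokudom.
  rule 1 (pre-nasal raising): wokudom → wokudum
  rule 2 (unconditioned shift): wokudum → wokuzum
  rule 3 (intervocalic voicing): wokuzum → woguzum
  ⇒ Anvika woguzum
Anvika 'woguzum' matches the regular reflex exactly, so the pair is cognate.

yes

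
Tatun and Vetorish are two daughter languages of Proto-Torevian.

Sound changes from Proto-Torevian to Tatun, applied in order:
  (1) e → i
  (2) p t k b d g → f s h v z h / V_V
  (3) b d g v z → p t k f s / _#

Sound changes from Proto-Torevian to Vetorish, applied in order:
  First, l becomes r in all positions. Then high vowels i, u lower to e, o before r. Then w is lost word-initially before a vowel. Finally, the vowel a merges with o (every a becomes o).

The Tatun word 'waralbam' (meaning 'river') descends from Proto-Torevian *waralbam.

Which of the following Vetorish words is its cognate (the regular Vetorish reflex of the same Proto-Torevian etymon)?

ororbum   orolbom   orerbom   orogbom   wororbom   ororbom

Vetorish: *waralbam > wararbam > ararbam > ororbom  (by unconditioned shift, glide loss, vowel merger)
The other candidates each miss or misapply at least one Vetorish change.

ororbom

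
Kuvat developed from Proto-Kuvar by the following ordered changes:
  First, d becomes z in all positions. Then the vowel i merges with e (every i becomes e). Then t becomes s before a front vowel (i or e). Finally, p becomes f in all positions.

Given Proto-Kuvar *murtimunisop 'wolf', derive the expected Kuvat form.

Kuvat: start from *murtimunisop.
  rule 1: no change — murtimunisop
  rule 2 (vowel merger): murtimunisop → murtemunesop
  rule 3 (palatalisation): murtemunesop → mursemunesop
  rule 4 (unconditioned shift): mursemunesop → mursemunesof
  ⇒ Kuvat mursemunesof

mursemunesof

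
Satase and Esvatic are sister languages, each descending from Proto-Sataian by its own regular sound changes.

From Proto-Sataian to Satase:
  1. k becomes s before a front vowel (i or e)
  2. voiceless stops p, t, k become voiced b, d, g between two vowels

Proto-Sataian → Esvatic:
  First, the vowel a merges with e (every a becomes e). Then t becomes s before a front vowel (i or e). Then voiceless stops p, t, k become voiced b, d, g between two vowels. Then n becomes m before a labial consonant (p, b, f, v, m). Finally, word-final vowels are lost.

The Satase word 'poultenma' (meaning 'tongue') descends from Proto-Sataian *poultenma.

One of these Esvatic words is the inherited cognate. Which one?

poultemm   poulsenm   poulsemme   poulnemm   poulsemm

Esvatic: *poultenma > poultenme > poulsenme > poulsemme > poulsemm  (by vowel merger, palatalisation, nasal place assimilation, apocope)
Among the options, 'poulsemm' alone shows every Esvatic change applied in order.

poulsemm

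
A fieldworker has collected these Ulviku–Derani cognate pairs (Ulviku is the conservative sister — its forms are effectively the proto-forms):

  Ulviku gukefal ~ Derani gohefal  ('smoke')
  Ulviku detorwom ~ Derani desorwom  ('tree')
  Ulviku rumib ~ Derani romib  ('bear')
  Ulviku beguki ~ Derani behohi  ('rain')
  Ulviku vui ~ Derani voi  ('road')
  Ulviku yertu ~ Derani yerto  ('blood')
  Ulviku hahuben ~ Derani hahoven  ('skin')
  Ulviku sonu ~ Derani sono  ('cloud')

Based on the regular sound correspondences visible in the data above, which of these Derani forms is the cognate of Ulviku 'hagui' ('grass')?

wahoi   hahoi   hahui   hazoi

hahoi

beguki ~ behohi — Ulviku g corresponds to Derani h between vowels (before a back vowel).
vui ~ voi — Ulviku u corresponds to Derani o after a consonant, before a front vowel.
Applying these to Ulviku 'hagui':
  hagui → hahui   (g→h between vowels (before a back vowel))
  hahui → hahoi   (u→o after a consonant, before a front vowel)
So the Derani cognate is 'hahoi'.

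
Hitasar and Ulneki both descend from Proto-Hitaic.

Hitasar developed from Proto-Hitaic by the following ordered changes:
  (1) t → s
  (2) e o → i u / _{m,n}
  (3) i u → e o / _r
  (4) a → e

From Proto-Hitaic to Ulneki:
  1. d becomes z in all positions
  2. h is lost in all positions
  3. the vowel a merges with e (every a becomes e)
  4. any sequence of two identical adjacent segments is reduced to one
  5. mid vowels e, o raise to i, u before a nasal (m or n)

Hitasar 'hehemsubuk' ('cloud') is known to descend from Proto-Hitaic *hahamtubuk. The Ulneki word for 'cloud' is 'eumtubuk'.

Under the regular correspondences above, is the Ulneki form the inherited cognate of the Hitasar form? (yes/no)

no

Derive the expected Ulneki reflex of *hahamtubuk:
Ulneki: start from *hahamtubuk.
  rule 1: no change — hahamtubuk
  rule 2 (h-loss): hahamtubuk → aamtubuk
  rule 3 (vowel merger): aamtubuk → eemtubuk
  rule 4 (degemination): eemtubuk → emtubuk
  rule 5 (pre-nasal raising): emtubuk → imtubuk
  ⇒ Ulneki imtubuk
The regular Ulneki reflex would be 'imtubuk', but the attested form is 'eumtubuk'. The correspondence is irregular, so they are not cognates (the Ulneki form has a different source).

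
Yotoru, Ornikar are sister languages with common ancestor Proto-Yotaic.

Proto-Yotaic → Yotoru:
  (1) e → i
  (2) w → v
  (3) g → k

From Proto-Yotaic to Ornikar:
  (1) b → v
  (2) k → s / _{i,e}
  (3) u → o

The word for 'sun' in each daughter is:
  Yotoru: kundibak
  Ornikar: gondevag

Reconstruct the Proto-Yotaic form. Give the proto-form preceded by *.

*gundebag

Position 6: Yotoru has b, Ornikar has v. Yotoru preserves b here (none of its changes turn any other segment into b), so the proto-segment is *b.
Position 1: Yotoru has k, Ornikar has g. Ornikar preserves g here (none of its changes turn any other segment into g), so the proto-segment is *g.
Continuing position by position gives *gundebag; check it forward:
Yotoru: start from *gundebag.
  rule 1 (vowel merger): gundebag → gundibag
  rule 2: no change — gundibag
  rule 3 (unconditioned shift): gundibag → kundibak
  ⇒ Yotoru kundibak
Ornikar: start from *gundebag.
  rule 1 (unconditioned shift): gundebag → gundevag
  rule 2: no change — gundevag
  rule 3 (vowel merger): gundevag → gondevag
  ⇒ Ornikar gondevag
*gundebag is the unique common source.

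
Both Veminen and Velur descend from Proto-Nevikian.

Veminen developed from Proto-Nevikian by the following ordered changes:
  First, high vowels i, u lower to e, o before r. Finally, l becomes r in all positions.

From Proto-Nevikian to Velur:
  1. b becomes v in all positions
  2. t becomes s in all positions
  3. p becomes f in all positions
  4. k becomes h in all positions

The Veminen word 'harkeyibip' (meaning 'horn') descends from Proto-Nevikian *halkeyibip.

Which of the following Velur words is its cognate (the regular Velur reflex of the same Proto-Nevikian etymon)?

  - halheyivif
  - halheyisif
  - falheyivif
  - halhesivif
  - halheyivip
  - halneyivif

halheyivif

Velur: *halkeyibip
  halkeyibip → halkeyivip   [unconditioned shift]
  halkeyivip (rule 2 does not apply)
  halkeyivip → halkeyivif   [unconditioned shift]
  halkeyivif → halheyivif   [unconditioned shift]
  giving Velur halheyivif.
Only 'halheyivif' matches the regular Velur development of *halkeyibip.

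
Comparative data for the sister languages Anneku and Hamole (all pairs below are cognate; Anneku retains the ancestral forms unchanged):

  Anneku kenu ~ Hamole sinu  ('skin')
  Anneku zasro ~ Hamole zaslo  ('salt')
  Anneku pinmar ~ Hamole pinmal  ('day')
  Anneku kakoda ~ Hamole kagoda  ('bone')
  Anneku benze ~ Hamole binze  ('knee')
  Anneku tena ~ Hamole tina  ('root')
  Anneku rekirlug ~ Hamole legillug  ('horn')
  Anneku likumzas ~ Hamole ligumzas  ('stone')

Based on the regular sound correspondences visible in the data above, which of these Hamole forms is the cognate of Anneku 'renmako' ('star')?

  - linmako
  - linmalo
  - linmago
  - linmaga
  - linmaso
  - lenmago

rekirlug ~ legillug — Anneku r corresponds to Hamole l word-initially before a front vowel.
kenu ~ sinu, benze ~ binze — Anneku e corresponds to Hamole i after a consonant, before a nasal.
kakoda ~ kagoda — Anneku k corresponds to Hamole g between vowels (before a back vowel).
Applying these to Anneku 'renmako':
  renmako → lenmako   (r→l word-initially before a front vowel)
  lenmako → linmako   (e→i after a consonant, before a nasal)
  linmako → linmago   (k→g between vowels (before a back vowel))
So the Hamole cognate is 'linmago'.

linmago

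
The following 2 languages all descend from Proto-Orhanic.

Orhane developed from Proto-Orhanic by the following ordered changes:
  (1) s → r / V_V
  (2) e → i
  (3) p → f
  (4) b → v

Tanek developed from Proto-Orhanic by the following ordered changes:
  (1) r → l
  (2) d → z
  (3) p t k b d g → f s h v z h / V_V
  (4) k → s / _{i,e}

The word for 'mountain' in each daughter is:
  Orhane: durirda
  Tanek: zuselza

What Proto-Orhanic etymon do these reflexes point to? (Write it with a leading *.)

Position 5: Orhane has r, Tanek has l. Taking the neighbouring segments as reconstructed: Orhane r can only go back to *r; Tanek l could go back to *l or *r — the one source consistent with every daughter is *r.
Position 1: Orhane has d, Tanek has z. Orhane preserves d here (none of its changes turn any other segment into d), so the proto-segment is *d.
Position 6: Orhane has d, Tanek has z. Orhane preserves d here (none of its changes turn any other segment into d), so the proto-segment is *d.
Verify the candidate proto-form against each daughter:
Orhane: *duserda
  duserda → durerda   [rhotacism]
  durerda → durirda   [vowel merger]
  durirda (rule 3 does not apply)
  durirda (rule 4 does not apply)
  giving Orhane durirda.
Tanek: start from *duserda.
  rule 1 (unconditioned shift): duserda → duselda
  rule 2 (unconditioned shift): duselda → zuselza
  rule 3: no change — zuselza
  rule 4: no change — zuselza
  ⇒ Tanek zuselza
No other proto-form is consistent with every reflex, so the reconstruction is *duserda.

*duserda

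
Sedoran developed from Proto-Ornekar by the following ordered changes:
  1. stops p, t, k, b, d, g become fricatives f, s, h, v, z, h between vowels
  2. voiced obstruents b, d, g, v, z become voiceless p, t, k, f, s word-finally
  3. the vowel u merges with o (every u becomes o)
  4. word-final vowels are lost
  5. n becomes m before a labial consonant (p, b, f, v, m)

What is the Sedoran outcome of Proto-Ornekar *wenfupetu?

Sedoran: start from *wenfupetu.
  rule 1 (intervocalic lenition): wenfupetu → wenfufesu
  rule 2: no change — wenfufesu
  rule 3 (vowel merger): wenfufesu → wenfofeso
  rule 4 (apocope): wenfofeso → wenfofes
  rule 5 (nasal place assimilation): wenfofes → wemfofes
  ⇒ Sedoran wemfofes

wemfofes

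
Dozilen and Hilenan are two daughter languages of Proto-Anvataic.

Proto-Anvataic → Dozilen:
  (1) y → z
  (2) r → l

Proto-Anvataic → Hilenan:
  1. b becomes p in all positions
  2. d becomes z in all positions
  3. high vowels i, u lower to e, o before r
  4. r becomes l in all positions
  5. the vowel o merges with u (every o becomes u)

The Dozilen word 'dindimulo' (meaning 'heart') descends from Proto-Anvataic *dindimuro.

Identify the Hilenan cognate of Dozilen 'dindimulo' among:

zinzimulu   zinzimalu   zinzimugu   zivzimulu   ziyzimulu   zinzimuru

Hilenan: *dindimuro > zinzimuro > zinzimoro > zinzimolo > zinzimulu  (by unconditioned shift, pre-rhotic lowering, unconditioned shift, vowel merger)

zinzimulu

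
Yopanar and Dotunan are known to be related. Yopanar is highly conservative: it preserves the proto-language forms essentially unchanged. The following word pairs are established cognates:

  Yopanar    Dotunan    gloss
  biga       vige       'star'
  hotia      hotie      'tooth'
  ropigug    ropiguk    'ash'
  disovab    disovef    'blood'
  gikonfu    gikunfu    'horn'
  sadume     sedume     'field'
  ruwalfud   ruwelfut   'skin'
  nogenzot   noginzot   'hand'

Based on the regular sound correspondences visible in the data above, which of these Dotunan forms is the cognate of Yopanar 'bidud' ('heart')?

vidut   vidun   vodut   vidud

vidut

biga ~ vige — Yopanar b corresponds to Dotunan v word-initially before a front vowel.
ruwalfud ~ ruwelfut — Yopanar d corresponds to Dotunan t word-finally.
Applying these to Yopanar 'bidud':
  bidud → vidud   (b→v word-initially before a front vowel)
  vidud → vidut   (d→t word-finally)
So the Dotunan cognate is 'vidut'.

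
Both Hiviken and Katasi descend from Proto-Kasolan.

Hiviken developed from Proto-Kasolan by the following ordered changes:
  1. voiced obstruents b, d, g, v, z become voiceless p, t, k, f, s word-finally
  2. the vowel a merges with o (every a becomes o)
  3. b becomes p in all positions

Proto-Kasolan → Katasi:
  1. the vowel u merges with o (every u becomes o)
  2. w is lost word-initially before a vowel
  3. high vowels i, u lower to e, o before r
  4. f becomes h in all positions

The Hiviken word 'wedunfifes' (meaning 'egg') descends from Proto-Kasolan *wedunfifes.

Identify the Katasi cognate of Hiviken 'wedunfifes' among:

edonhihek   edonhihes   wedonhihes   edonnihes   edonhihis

Katasi: start from *wedunfifes.
  rule 1 (vowel merger): wedunfifes → wedonfifes
  rule 2 (glide loss): wedonfifes → edonfifes
  rule 3: no change — edonfifes
  rule 4 (unconditioned shift): edonfifes → edonhihes
  ⇒ Katasi edonhihes
The other candidates each miss or misapply at least one Katasi change.

edonhihes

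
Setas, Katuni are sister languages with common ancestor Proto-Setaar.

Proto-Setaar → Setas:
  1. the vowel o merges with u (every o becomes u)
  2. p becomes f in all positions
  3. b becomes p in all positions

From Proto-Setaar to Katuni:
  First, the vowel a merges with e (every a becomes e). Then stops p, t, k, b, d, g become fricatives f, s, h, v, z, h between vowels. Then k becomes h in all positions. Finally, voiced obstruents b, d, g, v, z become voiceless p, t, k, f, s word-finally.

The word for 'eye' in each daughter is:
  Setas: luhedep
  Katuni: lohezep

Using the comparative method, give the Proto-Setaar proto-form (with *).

*lohedeb

Position 2: Setas has u, Katuni has o. Katuni preserves o here (none of its changes turn any other segment into o), so the proto-segment is *o.
Position 5: Setas has d, Katuni has z. Setas preserves d here (none of its changes turn any other segment into d), so the proto-segment is *d.
Position 7: Setas has p, Katuni has p. In Setas, p can only continue *b, so the proto-segment is *b.
The remaining positions agree across the daughters. Check the candidate against every language:
Setas: *lohedeb > luhedeb > luhedep  (by vowel merger, unconditioned shift)
Katuni: *lohedeb > lohezeb > lohezep  (by intervocalic lenition, final devoicing)
No other proto-form is consistent with every reflex, so the reconstruction is *lohedeb.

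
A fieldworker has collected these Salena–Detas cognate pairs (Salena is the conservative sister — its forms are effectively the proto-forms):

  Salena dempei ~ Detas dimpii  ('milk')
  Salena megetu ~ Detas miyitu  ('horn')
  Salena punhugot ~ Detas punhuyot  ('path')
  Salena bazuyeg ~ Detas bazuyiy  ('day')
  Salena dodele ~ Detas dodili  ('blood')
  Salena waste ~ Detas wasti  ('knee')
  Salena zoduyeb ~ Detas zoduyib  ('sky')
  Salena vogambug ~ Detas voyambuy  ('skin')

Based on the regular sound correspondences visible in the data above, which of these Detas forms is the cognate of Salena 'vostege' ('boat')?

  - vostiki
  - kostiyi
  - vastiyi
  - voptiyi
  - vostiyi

vostiyi

megetu ~ miyitu, bazuyeg ~ bazuyiy — Salena e corresponds to Detas i after a consonant, before a consonant other than r, m, n, p, b, f, v.
megetu ~ miyitu — Salena g corresponds to Detas y between vowels (before a front vowel).
dodele ~ dodili, waste ~ wasti — Salena e corresponds to Detas i word-finally.
Applying these to Salena 'vostege':
  vostege → vostige   (e→i after a consonant, before a consonant other than r, m, n, p, b, f, v)
  vostige → vostiye   (g→y between vowels (before a front vowel))
  vostiye → vostiyi   (e→i word-finally)
So the Detas cognate is 'vostiyi'.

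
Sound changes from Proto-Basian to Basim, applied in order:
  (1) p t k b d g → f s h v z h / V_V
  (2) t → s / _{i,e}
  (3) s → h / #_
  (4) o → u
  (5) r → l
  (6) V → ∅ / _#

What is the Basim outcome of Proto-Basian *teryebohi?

helyevuh

Basim: *teryebohi > teryevohi > seryevohi > heryevohi > heryevuhi > helyevuhi > helyevuh  (by intervocalic lenition, palatalisation, debuccalisation, vowel merger, unconditioned shift, apocope)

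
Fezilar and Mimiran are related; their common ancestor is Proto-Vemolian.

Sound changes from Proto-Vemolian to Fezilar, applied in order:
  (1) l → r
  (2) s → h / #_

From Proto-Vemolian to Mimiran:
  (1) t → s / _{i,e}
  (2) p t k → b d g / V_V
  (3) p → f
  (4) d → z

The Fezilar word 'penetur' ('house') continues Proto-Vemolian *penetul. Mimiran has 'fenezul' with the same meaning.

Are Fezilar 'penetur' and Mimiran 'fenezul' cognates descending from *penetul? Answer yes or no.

Derive the expected Mimiran reflex of *penetul:
Mimiran: *penetul > penedul > fenedul > fenezul  (by intervocalic voicing, unconditioned shift, unconditioned shift)
Mimiran 'fenezul' matches the regular reflex exactly, so the pair is cognate.

yes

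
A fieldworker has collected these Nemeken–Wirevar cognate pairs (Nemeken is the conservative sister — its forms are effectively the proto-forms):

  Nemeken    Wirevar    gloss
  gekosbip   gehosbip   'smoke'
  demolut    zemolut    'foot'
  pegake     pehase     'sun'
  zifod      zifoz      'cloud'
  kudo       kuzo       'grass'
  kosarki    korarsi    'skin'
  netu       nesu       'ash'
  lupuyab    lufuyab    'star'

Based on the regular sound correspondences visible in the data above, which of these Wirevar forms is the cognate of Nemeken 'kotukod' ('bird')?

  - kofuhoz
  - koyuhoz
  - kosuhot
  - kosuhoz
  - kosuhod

netu ~ nesu — Nemeken t corresponds to Wirevar s between vowels (before a back vowel).
gekosbip ~ gehosbip — Nemeken k corresponds to Wirevar h between vowels (before a back vowel).
zifod ~ zifoz — Nemeken d corresponds to Wirevar z word-finally.
Applying these to Nemeken 'kotukod':
  kotukod → kosukod   (t→s between vowels (before a back vowel))
  kosukod → kosuhod   (k→h between vowels (before a back vowel))
  kosuhod → kosuhoz   (d→z word-finally)
So the Wirevar cognate is 'kosuhoz'.

kosuhoz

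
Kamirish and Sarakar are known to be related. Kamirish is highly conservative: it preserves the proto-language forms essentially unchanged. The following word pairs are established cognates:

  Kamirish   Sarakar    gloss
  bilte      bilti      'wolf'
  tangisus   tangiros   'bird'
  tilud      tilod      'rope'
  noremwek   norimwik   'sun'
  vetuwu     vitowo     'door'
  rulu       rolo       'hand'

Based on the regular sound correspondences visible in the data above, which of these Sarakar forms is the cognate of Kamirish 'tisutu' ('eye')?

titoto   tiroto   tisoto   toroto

tiroto

tangisus ~ tangiros — Kamirish s corresponds to Sarakar r between vowels (before a back vowel).
tangisus ~ tangiros, tilud ~ tilod — Kamirish u corresponds to Sarakar o after a consonant, before a consonant other than r, m, n, p, b, f, v.
vetuwu ~ vitowo, rulu ~ rolo — Kamirish u corresponds to Sarakar o word-finally.
Applying these to Kamirish 'tisutu':
  tisutu → tirutu   (s→r between vowels (before a back vowel))
  tirutu → tirotu   (u→o after a consonant, before a consonant other than r, m, n, p, b, f, v)
  tirotu → tiroto   (u→o word-finally)
So the Sarakar cognate is 'tiroto'.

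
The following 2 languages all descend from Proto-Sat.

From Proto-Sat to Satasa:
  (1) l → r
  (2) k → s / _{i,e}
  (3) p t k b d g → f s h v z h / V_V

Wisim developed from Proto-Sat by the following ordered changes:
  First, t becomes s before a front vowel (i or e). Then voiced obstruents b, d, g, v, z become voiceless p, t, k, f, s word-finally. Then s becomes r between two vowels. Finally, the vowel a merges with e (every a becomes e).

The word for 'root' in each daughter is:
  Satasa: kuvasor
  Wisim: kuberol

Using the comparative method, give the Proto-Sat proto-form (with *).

*kubasol

Position 5: Satasa has s, Wisim has r. Taking the neighbouring segments as reconstructed: Satasa s could go back to *t or *s; Wisim r could go back to *s or *r — the one source consistent with every daughter is *s.
Position 3: Satasa has v, Wisim has b. Wisim preserves b here (none of its changes turn any other segment into b), so the proto-segment is *b.
This points to *kubasol. Verify forward in each daughter:
Satasa: *kubasol
  kubasol → kubasor   [unconditioned shift]
  kubasor (rule 2 does not apply)
  kubasor → kuvasor   [intervocalic lenition]
  giving Satasa kuvasor.
Wisim: start from *kubasol.
  rule 1: no change — kubasol
  rule 2: no change — kubasol
  rule 3 (rhotacism): kubasol → kubarol
  rule 4 (vowel merger): kubarol → kuberol
  ⇒ Wisim kuberol
*kubasol is the unique common source.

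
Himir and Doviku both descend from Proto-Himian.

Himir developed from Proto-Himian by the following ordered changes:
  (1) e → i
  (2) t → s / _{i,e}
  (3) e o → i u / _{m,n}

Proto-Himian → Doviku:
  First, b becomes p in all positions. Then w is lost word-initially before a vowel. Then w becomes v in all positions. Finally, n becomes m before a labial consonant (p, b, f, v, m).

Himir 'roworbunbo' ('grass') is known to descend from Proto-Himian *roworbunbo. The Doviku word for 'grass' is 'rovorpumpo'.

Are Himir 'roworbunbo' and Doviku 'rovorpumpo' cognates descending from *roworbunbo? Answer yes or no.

Derive the expected Doviku reflex of *roworbunbo:
Doviku: *roworbunbo
  roworbunbo → roworpunpo   [unconditioned shift]
  roworpunpo (rule 2 does not apply)
  roworpunpo → rovorpunpo   [unconditioned shift]
  rovorpunpo → rovorpumpo   [nasal place assimilation]
  giving Doviku rovorpumpo.
Doviku 'rovorpumpo' matches the regular reflex exactly, so the pair is cognate.

yes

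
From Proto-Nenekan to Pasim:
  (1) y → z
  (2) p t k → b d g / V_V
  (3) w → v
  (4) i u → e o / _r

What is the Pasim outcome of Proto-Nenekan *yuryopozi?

zorzobozi

Pasim: start from *yuryopozi.
  rule 1 (unconditioned shift): yuryopozi → zurzopozi
  rule 2 (intervocalic voicing): zurzopozi → zurzobozi
  rule 3: no change — zurzobozi
  rule 4 (pre-rhotic lowering): zurzobozi → zorzobozi
  ⇒ Pasim zorzobozi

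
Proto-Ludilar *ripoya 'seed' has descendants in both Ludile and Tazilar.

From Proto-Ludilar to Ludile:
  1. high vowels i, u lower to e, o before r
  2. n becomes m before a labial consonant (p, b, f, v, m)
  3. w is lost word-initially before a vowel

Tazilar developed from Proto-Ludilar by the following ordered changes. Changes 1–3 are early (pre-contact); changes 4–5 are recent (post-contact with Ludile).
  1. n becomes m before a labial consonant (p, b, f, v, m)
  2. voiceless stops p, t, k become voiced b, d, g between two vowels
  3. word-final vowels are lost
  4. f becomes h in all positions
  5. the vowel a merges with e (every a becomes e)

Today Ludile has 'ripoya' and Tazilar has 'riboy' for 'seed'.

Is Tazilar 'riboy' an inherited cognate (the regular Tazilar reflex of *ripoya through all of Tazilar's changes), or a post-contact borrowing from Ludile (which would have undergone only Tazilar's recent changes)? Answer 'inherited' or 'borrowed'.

inherited

If inherited, *ripoya would pass through all of Tazilar's changes:
Tazilar: *ripoya > riboya > riboy  (by intervocalic voicing, apocope)
If borrowed from Ludile 'ripoya' after the early changes, it would undergo only the recent ones:
  rule 4 (unconditioned shift): no change (ripoya)
  rule 5 (vowel merger): ripoya → ripoye
  ⇒ as a loan: ripoye
Tazilar 'riboy' matches the inherited outcome exactly, so it is an inherited cognate, not a loan.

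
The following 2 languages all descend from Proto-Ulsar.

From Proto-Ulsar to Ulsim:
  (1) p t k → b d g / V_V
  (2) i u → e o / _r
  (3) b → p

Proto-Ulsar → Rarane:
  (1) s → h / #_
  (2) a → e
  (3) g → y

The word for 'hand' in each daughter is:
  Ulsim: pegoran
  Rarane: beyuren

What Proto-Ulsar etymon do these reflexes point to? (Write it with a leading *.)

*beguran

Position 4: Ulsim has o, Rarane has u. Rarane preserves u here (none of its changes turn any other segment into u), so the proto-segment is *u.
Position 6: Ulsim has a, Rarane has e. Ulsim preserves a here (none of its changes turn any other segment into a), so the proto-segment is *a.
Position 3: Ulsim has g, Rarane has y. Taking the neighbouring segments as reconstructed: Ulsim g could go back to *k or *g; Rarane y could go back to *g or *y — the one source consistent with every daughter is *g.
Verify the candidate proto-form against each daughter:
Ulsim: *beguran
  beguran (rule 1 does not apply)
  beguran → begoran   [pre-rhotic lowering]
  begoran → pegoran   [unconditioned shift]
  giving Ulsim pegoran.
Rarane: *beguran > beguren > beyuren  (by vowel merger, unconditioned shift)
Only *beguran yields all of Ulsim pegoran, Rarane beyuren.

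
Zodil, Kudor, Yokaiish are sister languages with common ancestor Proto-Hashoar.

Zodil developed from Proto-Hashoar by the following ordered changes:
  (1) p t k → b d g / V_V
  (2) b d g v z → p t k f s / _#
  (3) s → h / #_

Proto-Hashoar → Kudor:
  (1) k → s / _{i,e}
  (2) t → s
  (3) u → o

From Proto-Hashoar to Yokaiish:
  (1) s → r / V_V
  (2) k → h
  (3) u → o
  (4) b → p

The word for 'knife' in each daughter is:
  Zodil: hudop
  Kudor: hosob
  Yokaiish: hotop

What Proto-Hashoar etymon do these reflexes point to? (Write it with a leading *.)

Position 5: Zodil has p, Kudor has b, Yokaiish has p. Kudor preserves b here (none of its changes turn any other segment into b), so the proto-segment is *b.
Position 3: Zodil has d, Kudor has s, Yokaiish has t. Yokaiish preserves t here (none of its changes turn any other segment into t), so the proto-segment is *t.
Continuing position by position gives *hutob; check it forward:
Zodil: start from *hutob.
  rule 1 (intervocalic voicing): hutob → hudob
  rule 2 (final devoicing): hudob → hudop
  rule 3: no change — hudop
  ⇒ Zodil hudop
Kudor: start from *hutob.
  rule 1: no change — hutob
  rule 2 (unconditioned shift): hutob → husob
  rule 3 (vowel merger): husob → hosob
  ⇒ Kudor hosob
Yokaiish: *hutob
  hutob (rule 1 does not apply)
  hutob (rule 2 does not apply)
  hutob → hotob   [vowel merger]
  hotob → hotop   [unconditioned shift]
  giving Yokaiish hotop.
No other proto-form is consistent with every reflex, so the reconstruction is *hutob.

*hutob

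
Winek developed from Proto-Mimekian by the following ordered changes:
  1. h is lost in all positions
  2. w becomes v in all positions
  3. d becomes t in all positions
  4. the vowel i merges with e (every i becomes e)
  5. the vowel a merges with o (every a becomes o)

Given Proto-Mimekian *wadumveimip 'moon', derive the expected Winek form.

Winek: start from *wadumveimip.
  rule 1: no change — wadumveimip
  rule 2 (unconditioned shift): wadumveimip → vadumveimip
  rule 3 (unconditioned shift): vadumveimip → vatumveimip
  rule 4 (vowel merger): vatumveimip → vatumveemep
  rule 5 (vowel merger): vatumveemep → votumveemep
  ⇒ Winek votumveemep

votumveemep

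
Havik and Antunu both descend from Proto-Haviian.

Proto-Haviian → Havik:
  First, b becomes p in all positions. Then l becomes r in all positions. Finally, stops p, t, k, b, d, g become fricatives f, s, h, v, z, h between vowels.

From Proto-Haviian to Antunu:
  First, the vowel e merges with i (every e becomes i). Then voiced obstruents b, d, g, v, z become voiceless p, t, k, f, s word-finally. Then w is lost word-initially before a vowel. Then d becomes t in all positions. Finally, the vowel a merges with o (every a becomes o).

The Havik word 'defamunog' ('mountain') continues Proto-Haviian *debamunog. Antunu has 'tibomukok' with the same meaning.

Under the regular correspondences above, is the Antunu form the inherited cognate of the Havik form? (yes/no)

no

Derive the expected Antunu reflex of *debamunog:
Antunu: *debamunog > dibamunog > dibamunok > tibamunok > tibomunok  (by vowel merger, final devoicing, unconditioned shift, vowel merger)
The regular Antunu reflex would be 'tibomunok', but the attested form is 'tibomukok'. The correspondence is irregular, so they are not cognates (the Antunu form has a different source).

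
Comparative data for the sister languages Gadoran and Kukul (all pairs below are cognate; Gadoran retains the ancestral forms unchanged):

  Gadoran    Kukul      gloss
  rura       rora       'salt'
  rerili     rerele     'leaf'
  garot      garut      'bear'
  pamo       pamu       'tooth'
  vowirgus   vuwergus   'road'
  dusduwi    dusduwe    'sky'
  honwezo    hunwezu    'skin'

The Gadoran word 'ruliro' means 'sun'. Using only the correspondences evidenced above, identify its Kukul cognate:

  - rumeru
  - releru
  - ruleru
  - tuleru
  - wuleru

ruleru

vowirgus ~ vuwergus — Gadoran i corresponds to Kukul e after a consonant, before r.
pamo ~ pamu, honwezo ~ hunwezu — Gadoran o corresponds to Kukul u word-finally.
Applying these to Gadoran 'ruliro':
  ruliro → rulero   (i→e after a consonant, before r)
  rulero → ruleru   (o→u word-finally)
So the Kukul cognate is 'ruleru'.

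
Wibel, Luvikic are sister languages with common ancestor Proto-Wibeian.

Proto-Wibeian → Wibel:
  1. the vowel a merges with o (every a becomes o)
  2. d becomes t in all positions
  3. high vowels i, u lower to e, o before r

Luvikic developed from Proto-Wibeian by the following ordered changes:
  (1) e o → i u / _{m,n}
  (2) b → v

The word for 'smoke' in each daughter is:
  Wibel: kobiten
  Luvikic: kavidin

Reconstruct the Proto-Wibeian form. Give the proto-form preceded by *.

Position 2: Wibel has o, Luvikic has a. Luvikic preserves a here (none of its changes turn any other segment into a), so the proto-segment is *a.
Position 5: Wibel has t, Luvikic has d. Luvikic preserves d here (none of its changes turn any other segment into d), so the proto-segment is *d.
This points to *kabiden. Verify forward in each daughter:
Wibel: *kabiden
  kabiden → kobiden   [vowel merger]
  kobiden → kobiten   [unconditioned shift]
  kobiten (rule 3 does not apply)
  giving Wibel kobiten.
Luvikic: *kabiden > kabidin > kavidin  (by pre-nasal raising, unconditioned shift)
Only *kabiden yields all of Wibel kobiten, Luvikic kavidin.

*kabiden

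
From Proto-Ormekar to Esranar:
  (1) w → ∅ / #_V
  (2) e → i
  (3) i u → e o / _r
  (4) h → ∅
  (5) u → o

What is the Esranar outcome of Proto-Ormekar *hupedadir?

Esranar: start from *hupedadir.
  rule 1: no change — hupedadir
  rule 2 (vowel merger): hupedadir → hupidadir
  rule 3 (pre-rhotic lowering): hupidadir → hupidader
  rule 4 (h-loss): hupidader → upidader
  rule 5 (vowel merger): upidader → opidader
  ⇒ Esranar opidader

opidader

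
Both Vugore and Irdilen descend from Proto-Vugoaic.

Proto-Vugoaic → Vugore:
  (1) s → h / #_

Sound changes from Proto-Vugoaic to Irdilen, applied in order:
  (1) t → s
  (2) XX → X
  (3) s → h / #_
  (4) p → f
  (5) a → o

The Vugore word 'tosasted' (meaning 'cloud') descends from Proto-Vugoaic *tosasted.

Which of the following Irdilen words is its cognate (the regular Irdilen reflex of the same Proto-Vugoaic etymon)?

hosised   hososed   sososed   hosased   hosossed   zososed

Irdilen: start from *tosasted.
  rule 1 (unconditioned shift): tosasted → sosassed
  rule 2 (degemination): sosassed → sosased
  rule 3 (debuccalisation): sosased → hosased
  rule 4: no change — hosased
  rule 5 (vowel merger): hosased → hososed
  ⇒ Irdilen hososed
Only 'hososed' matches the regular Irdilen development of *tosasted.

hososed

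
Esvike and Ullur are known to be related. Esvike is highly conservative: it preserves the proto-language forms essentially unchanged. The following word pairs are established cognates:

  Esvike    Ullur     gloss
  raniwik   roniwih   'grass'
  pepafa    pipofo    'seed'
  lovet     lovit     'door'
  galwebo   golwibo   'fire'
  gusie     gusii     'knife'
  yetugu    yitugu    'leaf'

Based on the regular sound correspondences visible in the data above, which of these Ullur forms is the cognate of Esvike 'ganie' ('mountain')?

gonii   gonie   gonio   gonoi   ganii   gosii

gonii

raniwik ~ roniwih — Esvike a corresponds to Ullur o after a consonant, before a nasal.
gusie ~ gusii — Esvike e corresponds to Ullur i word-finally.
Applying these to Esvike 'ganie':
  ganie → gonie   (a→o after a consonant, before a nasal)
  gonie → gonii   (e→i word-finally)
So the Ullur cognate is 'gonii'.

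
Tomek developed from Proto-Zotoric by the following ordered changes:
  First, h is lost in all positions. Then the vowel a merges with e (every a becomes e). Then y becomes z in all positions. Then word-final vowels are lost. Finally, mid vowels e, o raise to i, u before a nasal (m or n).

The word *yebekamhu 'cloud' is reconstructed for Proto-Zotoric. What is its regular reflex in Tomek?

Tomek: start from *yebekamhu.
  rule 1 (h-loss): yebekamhu → yebekamu
  rule 2 (vowel merger): yebekamu → yebekemu
  rule 3 (unconditioned shift): yebekemu → zebekemu
  rule 4 (apocope): zebekemu → zebekem
  rule 5 (pre-nasal raising): zebekem → zebekim
  ⇒ Tomek zebekim

zebekim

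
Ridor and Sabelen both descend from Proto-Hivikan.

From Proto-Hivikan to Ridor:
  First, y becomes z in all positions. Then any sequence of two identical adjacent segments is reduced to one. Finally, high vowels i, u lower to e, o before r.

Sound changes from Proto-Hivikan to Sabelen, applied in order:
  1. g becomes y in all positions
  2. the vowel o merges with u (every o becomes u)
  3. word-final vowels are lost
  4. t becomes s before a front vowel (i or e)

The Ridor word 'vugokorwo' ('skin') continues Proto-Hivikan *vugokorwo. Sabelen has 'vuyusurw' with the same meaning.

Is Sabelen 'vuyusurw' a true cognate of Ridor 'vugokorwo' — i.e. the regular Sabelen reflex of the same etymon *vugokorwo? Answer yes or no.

Derive the expected Sabelen reflex of *vugokorwo:
Sabelen: *vugokorwo
  vugokorwo → vuyokorwo   [unconditioned shift]
  vuyokorwo → vuyukurwu   [vowel merger]
  vuyukurwu → vuyukurw   [apocope]
  vuyukurw (rule 4 does not apply)
  giving Sabelen vuyukurw.
The regular Sabelen reflex would be 'vuyukurw', but the attested form is 'vuyusurw'. The correspondence is irregular, so they are not cognates (the Sabelen form has a different source).

no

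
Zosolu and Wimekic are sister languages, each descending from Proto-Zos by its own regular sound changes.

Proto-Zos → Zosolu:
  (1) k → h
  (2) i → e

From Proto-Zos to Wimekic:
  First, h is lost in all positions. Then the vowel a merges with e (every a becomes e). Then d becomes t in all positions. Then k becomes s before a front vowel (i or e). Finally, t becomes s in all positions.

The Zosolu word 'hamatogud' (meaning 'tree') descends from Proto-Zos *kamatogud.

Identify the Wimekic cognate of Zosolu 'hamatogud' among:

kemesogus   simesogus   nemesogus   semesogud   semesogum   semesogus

Wimekic: start from *kamatogud.
  rule 1: no change — kamatogud
  rule 2 (vowel merger): kamatogud → kemetogud
  rule 3 (unconditioned shift): kemetogud → kemetogut
  rule 4 (palatalisation): kemetogut → semetogut
  rule 5 (unconditioned shift): semetogut → semesogus
  ⇒ Wimekic semesogus
Among the options, 'semesogus' alone shows every Wimekic change applied in order.

semesogus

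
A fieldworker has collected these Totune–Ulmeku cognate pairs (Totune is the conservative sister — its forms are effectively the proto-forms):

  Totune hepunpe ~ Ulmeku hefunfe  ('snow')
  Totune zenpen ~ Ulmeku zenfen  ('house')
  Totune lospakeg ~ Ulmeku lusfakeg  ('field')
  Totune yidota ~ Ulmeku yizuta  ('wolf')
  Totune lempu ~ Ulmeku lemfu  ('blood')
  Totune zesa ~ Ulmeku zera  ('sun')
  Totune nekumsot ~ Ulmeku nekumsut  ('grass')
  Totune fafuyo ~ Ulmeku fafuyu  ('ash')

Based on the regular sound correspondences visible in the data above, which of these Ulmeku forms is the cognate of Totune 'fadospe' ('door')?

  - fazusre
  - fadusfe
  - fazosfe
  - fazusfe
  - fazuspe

fazusfe

yidota ~ yizuta — Totune d corresponds to Ulmeku z between vowels (before a back vowel).
lospakeg ~ lusfakeg, yidota ~ yizuta — Totune o corresponds to Ulmeku u after a consonant, before a consonant other than r, m, n, p, b, f, v.
hepunpe ~ hefunfe, zenpen ~ zenfen — Totune p corresponds to Ulmeku f after a consonant, before a front vowel.
Applying these to Totune 'fadospe':
  fadospe → fazospe   (d→z between vowels (before a back vowel))
  fazospe → fazuspe   (o→u after a consonant, before a consonant other than r, m, n, p, b, f, v)
  fazuspe → fazusfe   (p→f after a consonant, before a front vowel)
So the Ulmeku cognate is 'fazusfe'.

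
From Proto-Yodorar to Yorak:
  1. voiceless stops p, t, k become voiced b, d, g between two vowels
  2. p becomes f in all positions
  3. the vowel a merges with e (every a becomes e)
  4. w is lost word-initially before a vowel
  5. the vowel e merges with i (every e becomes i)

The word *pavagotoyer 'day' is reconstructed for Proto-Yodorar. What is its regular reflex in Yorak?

Yorak: start from *pavagotoyer.
  rule 1 (intervocalic voicing): pavagotoyer → pavagodoyer
  rule 2 (unconditioned shift): pavagodoyer → favagodoyer
  rule 3 (vowel merger): favagodoyer → fevegodoyer
  rule 4: no change — fevegodoyer
  rule 5 (vowel merger): fevegodoyer → fivigodoyir
  ⇒ Yorak fivigodoyir

fivigodoyir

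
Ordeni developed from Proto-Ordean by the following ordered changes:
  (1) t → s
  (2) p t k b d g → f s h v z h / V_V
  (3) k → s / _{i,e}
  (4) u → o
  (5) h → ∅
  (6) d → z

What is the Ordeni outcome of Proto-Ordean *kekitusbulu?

seisosbolo

Ordeni: start from *kekitusbulu.
  rule 1 (unconditioned shift): kekitusbulu → kekisusbulu
  rule 2 (intervocalic lenition): kekisusbulu → kehisusbulu
  rule 3 (palatalisation): kehisusbulu → sehisusbulu
  rule 4 (vowel merger): sehisusbulu → sehisosbolo
  rule 5 (h-loss): sehisosbolo → seisosbolo
  rule 6: no change — seisosbolo
  ⇒ Ordeni seisosbolo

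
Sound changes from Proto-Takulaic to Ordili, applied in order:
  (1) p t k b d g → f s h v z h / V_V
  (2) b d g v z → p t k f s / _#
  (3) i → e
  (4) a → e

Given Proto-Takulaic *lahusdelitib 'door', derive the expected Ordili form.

Ordili: *lahusdelitib
  lahusdelitib → lahusdelisib   [intervocalic lenition]
  lahusdelisib → lahusdelisip   [final devoicing]
  lahusdelisip → lahusdelesep   [vowel merger]
  lahusdelesep → lehusdelesep   [vowel merger]
  giving Ordili lehusdelesep.

lehusdelesep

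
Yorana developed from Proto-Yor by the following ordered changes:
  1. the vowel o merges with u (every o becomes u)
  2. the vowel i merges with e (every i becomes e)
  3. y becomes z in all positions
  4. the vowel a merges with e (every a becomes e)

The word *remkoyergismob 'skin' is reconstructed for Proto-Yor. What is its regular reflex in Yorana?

Yorana: *remkoyergismob > remkuyergismub > remkuyergesmub > remkuzergesmub  (by vowel merger, vowel merger, unconditioned shift)

remkuzergesmub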